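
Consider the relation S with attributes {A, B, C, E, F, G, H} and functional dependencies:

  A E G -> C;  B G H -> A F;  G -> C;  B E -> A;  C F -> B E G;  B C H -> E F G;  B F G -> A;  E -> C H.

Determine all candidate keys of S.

{B, E}⁺: BE→A adds A; E→CH adds C, H; BCH→EFG adds F, G → {A, B, C, E, F, G, H}. Minimal: {E}⁺ = {C, E, H}; {B}⁺ = {B} — none reach the full schema.
{C, F}⁺: CF→BEG adds B, E, G; BFG→A adds A; E→CH adds H → {A, B, C, E, F, G, H}. Minimal: {F}⁺ = {F}; {C}⁺ = {C} — none reach the full schema.
{E, F}⁺: E→CH adds C, H; CF→BEG adds B, G; BFG→A adds A → {A, B, C, E, F, G, H}. Minimal: {F}⁺ = {F}; {E}⁺ = {C, E, H} — none reach the full schema.
{F, G}⁺: G→C adds C; CF→BEG adds B, E; BFG→A adds A; E→CH adds H → {A, B, C, E, F, G, H}. Minimal: {G}⁺ = {C, G}; {F}⁺ = {F} — none reach the full schema.
{B, C, H}⁺: BCH→EFG adds E, F, G; BFG→A adds A → {A, B, C, E, F, G, H}. Minimal: {C, H}⁺ = {C, H}; {B, H}⁺ = {B, H}; {B, C}⁺ = {B, C} — none reach the full schema.
{B, G, H}⁺: BGH→AF adds A, F; G→C adds C; CF→BEG adds E → {A, B, C, E, F, G, H}. Minimal: {G, H}⁺ = {C, G, H}; {B, H}⁺ = {B, H}; {B, G}⁺ = {B, C, G} — none reach the full schema.
Any other superkey contains one of these as a subset, so there are no further candidate keys.

BE, CF, EF, FG, BCH, BGH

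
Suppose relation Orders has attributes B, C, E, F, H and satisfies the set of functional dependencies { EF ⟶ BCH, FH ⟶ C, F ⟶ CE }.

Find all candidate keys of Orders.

(F)

Attribute F never appears on the right-hand side of any dependency, so F must belong to every candidate key.
{F}⁺ = {B, C, E, F, H}, which is all of the schema, so {F} is the only candidate key.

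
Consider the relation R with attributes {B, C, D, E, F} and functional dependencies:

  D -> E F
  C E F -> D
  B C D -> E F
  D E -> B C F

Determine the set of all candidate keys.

(D); (C, E, F)

{D}⁺: D→EF adds E, F; DE→BCF adds B, C → {B, C, D, E, F}.
{C, E, F}⁺: CEF→D adds D; DE→BCF adds B → {B, C, D, E, F}.
Any other superkey contains one of these as a subset, so there are no further candidate keys.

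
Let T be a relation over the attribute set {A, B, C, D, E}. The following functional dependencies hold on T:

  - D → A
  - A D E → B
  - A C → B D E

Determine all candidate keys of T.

AC, CD

Attribute C never appears on the right-hand side of any dependency, so C must belong to every candidate key.
{C}⁺ = {C}, which is not all of the schema, so we must add further attributes.
{A, C}⁺: AC→BDE adds B, D, E → {A, B, C, D, E}.
{C, D}⁺: D→A adds A; AC→BDE adds B, E → {A, B, C, D, E}.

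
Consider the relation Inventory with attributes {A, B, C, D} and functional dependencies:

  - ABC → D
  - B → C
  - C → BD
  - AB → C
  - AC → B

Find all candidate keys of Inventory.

Attribute A never appears on the right-hand side of any dependency, so A must belong to every candidate key.
{A}⁺ = {A}, which is not all of the schema, so we must add further attributes.
{A, B}⁺: B→C adds C; C→BD adds D → {A, B, C, D}. Minimal: {B}⁺ = {B, C, D}; {A}⁺ = {A} — none reach the full schema.
{A, C}⁺: C→BD adds B, D → {A, B, C, D}. Minimal: {C}⁺ = {B, C, D}; {A}⁺ = {A} — none reach the full schema.

{A, B}, {A, C}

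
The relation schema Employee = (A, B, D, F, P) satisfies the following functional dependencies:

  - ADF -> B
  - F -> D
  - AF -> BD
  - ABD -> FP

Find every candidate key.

AF, ABD

Attribute A never appears on the right-hand side of any dependency, so A must belong to every candidate key.
{A}⁺ = {A}, which is not all of the schema, so we must add further attributes.
{A, F}⁺: F→D adds D; AF→BD adds B; ABD→FP adds P → {A, B, D, F, P}.
{A, B, D}⁺: ABD→FP adds F, P → {A, B, D, F, P}.
Any other superkey contains one of these as a subset, so there are no further candidate keys.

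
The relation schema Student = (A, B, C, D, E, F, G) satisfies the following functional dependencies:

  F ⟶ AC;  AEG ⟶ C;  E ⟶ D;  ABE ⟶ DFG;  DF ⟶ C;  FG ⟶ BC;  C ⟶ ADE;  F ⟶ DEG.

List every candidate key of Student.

{F}, {B, C}, {A, B, E}

{F}⁺: F→AC adds A, C; C→ADE adds D, E; F→DEG adds G; FG→BC adds B → {A, B, C, D, E, F, G}.
{B, C}⁺: C→ADE adds A, D, E; ABE→DFG adds F, G → {A, B, C, D, E, F, G}.
{A, B, E}⁺: E→D adds D; ABE→DFG adds F, G; DF→C adds C → {A, B, C, D, E, F, G}.
Any other superkey contains one of these as a subset, so there are no further candidate keys.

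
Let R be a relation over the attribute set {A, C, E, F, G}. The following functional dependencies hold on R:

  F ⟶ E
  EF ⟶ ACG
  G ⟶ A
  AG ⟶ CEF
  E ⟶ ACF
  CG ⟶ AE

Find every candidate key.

{E}; {F}; {G}

{E}⁺: E→ACF adds A, C, F; EF→ACG adds G → {A, C, E, F, G}.
{F}⁺: F→E adds E; EF→ACG adds A, C, G → {A, C, E, F, G}.
{G}⁺: G→A adds A; AG→CEF adds C, E, F → {A, C, E, F, G}.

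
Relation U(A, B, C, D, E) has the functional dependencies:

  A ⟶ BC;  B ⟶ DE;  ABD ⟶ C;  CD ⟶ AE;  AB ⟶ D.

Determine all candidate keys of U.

{A}⁺: A→BC adds B, C; B→DE adds D, E → {A, B, C, D, E}.
{B, C}⁺: B→DE adds D, E; CD→AE adds A → {A, B, C, D, E}. Minimal: {C}⁺ = {C}; {B}⁺ = {B, D, E} — none reach the full schema.
{C, D}⁺: CD→AE adds A, E; A→BC adds B → {A, B, C, D, E}. Minimal: {D}⁺ = {D}; {C}⁺ = {C} — none reach the full schema.
Any other superkey contains one of these as a subset, so there are no further candidate keys.

(A), (B, C), (C, D)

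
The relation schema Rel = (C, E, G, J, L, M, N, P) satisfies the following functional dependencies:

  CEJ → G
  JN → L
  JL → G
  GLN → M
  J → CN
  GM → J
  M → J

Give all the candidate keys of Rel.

(E, J, P); (E, M, P); (E, G, L, N, P)

Attributes E, P never appear on any right-hand side, so every candidate key must contain {E, P}.
{E, P}⁺ = {E, P}, which is not all of the schema, so we must add further attributes.
{E, J, P}⁺: J→CN adds C, N; CEJ→G adds G; JN→L adds L; GLN→M adds M → {C, E, G, J, L, M, N, P}. Minimal: {J, P}⁺ = {C, G, J, L, M, N, P}; {E, P}⁺ = {E, P}; {E, J}⁺ = {C, E, G, J, L, M, N} — none reach the full schema.
{E, M, P}⁺: M→J adds J; J→CN adds C, N; CEJ→G adds G; JN→L adds L → {C, E, G, J, L, M, N, P}. Minimal: {M, P}⁺ = {C, G, J, L, M, N, P}; {E, P}⁺ = {E, P}; {E, M}⁺ = {C, E, G, J, L, M, N} — none reach the full schema.
{E, G, L, N, P}⁺: GLN→M adds M; GM→J adds J; J→CN adds C → {C, E, G, J, L, M, N, P}. Minimal: {G, L, N, P}⁺ = {C, G, J, L, M, N, P}; {E, L, N, P}⁺ = {E, L, N, P}; {E, G, N, P}⁺ = {E, G, N, P}; … — none reach the full schema.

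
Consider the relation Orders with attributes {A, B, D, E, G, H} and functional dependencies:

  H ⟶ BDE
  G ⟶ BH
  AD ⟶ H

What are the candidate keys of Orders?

AG

Attributes A, G never appear on any right-hand side, so every candidate key must contain {A, G}.
{A, G}⁺ = {A, B, D, E, G, H}, which is all of the schema, so {A, G} is the only candidate key.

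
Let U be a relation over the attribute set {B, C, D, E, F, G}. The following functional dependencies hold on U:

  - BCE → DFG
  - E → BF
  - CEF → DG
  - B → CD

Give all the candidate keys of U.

{E}

Attribute E never appears on the right-hand side of any dependency, so E must belong to every candidate key.
{E}⁺ = {B, C, D, E, F, G}, which is all of the schema, so {E} is the only candidate key.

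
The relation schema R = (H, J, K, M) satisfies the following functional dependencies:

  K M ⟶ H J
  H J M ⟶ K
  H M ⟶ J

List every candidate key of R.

Attribute M never appears on the right-hand side of any dependency, so M must belong to every candidate key.
{M}⁺ = {M}, which is not all of the schema, so we must add further attributes.
{H, M}⁺: HM→J adds J; HJM→K adds K → {H, J, K, M}. Minimal: {M}⁺ = {M}; {H}⁺ = {H} — none reach the full schema.
{K, M}⁺: KM→HJ adds H, J → {H, J, K, M}. Minimal: {M}⁺ = {M}; {K}⁺ = {K} — none reach the full schema.
Any other superkey contains one of these as a subset, so there are no further candidate keys.

(H, M), (K, M)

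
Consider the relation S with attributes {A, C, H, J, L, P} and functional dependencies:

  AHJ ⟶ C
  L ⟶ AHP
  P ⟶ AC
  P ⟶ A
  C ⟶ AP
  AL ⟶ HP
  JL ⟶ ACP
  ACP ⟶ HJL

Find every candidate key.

{C}⁺: C→AP adds A, P; ACP→HJL adds H, J, L → {A, C, H, J, L, P}.
{L}⁺: L→AHP adds A, H, P; P→AC adds C; ACP→HJL adds J → {A, C, H, J, L, P}.
{P}⁺: P→AC adds A, C; ACP→HJL adds H, J, L → {A, C, H, J, L, P}.
{A, H, J}⁺: AHJ→C adds C; C→AP adds P; ACP→HJL adds L → {A, C, H, J, L, P}.

{C}, {L}, {P}, {A, H, J}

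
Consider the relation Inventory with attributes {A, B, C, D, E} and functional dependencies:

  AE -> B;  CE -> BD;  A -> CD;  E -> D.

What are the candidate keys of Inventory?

Attributes A, E never appear on any right-hand side, so every candidate key must contain {A, E}.
{A, E}⁺ = {A, B, C, D, E}, which is all of the schema, so {A, E} is the only candidate key.

AE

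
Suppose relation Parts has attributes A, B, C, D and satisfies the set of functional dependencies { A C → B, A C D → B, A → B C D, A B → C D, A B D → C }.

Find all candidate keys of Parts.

Attribute A never appears on the right-hand side of any dependency, so A must belong to every candidate key.
{A}⁺ = {A, B, C, D}, which is all of the schema, so {A} is the only candidate key.

{A}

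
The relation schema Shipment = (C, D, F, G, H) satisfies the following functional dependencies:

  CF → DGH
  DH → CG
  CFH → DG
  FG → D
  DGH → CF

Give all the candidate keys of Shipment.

{C, F}⁺: CF→DGH adds D, G, H → {C, D, F, G, H}. Minimal: {F}⁺ = {F}; {C}⁺ = {C} — none reach the full schema.
{D, H}⁺: DH→CG adds C, G; DGH→CF adds F → {C, D, F, G, H}. Minimal: {H}⁺ = {H}; {D}⁺ = {D} — none reach the full schema.
{F, G, H}⁺: FG→D adds D; DGH→CF adds C → {C, D, F, G, H}. Minimal: {G, H}⁺ = {G, H}; {F, H}⁺ = {F, H}; {F, G}⁺ = {D, F, G} — none reach the full schema.
Any other superkey contains one of these as a subset, so there are no further candidate keys.

CF; DH; FGH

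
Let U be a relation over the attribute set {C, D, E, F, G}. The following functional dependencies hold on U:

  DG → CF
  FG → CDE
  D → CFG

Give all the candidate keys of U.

{D}; {F, G}

{D}⁺: D→CFG adds C, F, G; FG→CDE adds E → {C, D, E, F, G}.
{F, G}⁺: FG→CDE adds C, D, E → {C, D, E, F, G}. Minimal: {G}⁺ = {G}; {F}⁺ = {F} — none reach the full schema.
Any other superkey contains one of these as a subset, so there are no further candidate keys.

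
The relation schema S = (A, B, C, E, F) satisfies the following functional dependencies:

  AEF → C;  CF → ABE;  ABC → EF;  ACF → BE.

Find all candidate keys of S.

(C, F); (A, B, C); (A, E, F)

{C, F}⁺: CF→ABE adds A, B, E → {A, B, C, E, F}. Minimal: {F}⁺ = {F}; {C}⁺ = {C} — none reach the full schema.
{A, B, C}⁺: ABC→EF adds E, F → {A, B, C, E, F}. Minimal: {B, C}⁺ = {B, C}; {A, C}⁺ = {A, C}; {A, B}⁺ = {A, B} — none reach the full schema.
{A, E, F}⁺: AEF→C adds C; CF→ABE adds B → {A, B, C, E, F}. Minimal: {E, F}⁺ = {E, F}; {A, F}⁺ = {A, F}; {A, E}⁺ = {A, E} — none reach the full schema.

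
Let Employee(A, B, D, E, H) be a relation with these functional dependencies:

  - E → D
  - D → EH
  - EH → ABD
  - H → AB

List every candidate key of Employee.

D, E

{D}⁺: D→EH adds E, H; EH→ABD adds A, B → {A, B, D, E, H}.
{E}⁺: E→D adds D; D→EH adds H; EH→ABD adds A, B → {A, B, D, E, H}.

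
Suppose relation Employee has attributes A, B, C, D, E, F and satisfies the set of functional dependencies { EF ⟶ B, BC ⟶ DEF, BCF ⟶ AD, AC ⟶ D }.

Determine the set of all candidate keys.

{B, C}⁺: BC→DEF adds D, E, F; BCF→AD adds A → {A, B, C, D, E, F}. Minimal: {C}⁺ = {C}; {B}⁺ = {B} — none reach the full schema.
{C, E, F}⁺: EF→B adds B; BC→DEF adds D; BCF→AD adds A → {A, B, C, D, E, F}. Minimal: {E, F}⁺ = {B, E, F}; {C, F}⁺ = {C, F}; {C, E}⁺ = {C, E} — none reach the full schema.
Any other superkey contains one of these as a subset, so there are no further candidate keys.

(B, C); (C, E, F)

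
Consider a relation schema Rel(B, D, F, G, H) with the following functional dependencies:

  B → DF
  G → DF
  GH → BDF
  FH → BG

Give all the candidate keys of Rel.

Attribute H never appears on the right-hand side of any dependency, so H must belong to every candidate key.
{H}⁺ = {H}, which is not all of the schema, so we must add further attributes.
{B, H}⁺: B→DF adds D, F; FH→BG adds G → {B, D, F, G, H}. Minimal: {H}⁺ = {H}; {B}⁺ = {B, D, F} — none reach the full schema.
{F, H}⁺: FH→BG adds B, G; B→DF adds D → {B, D, F, G, H}. Minimal: {H}⁺ = {H}; {F}⁺ = {F} — none reach the full schema.
{G, H}⁺: G→DF adds D, F; GH→BDF adds B → {B, D, F, G, H}. Minimal: {H}⁺ = {H}; {G}⁺ = {D, F, G} — none reach the full schema.
Any other superkey contains one of these as a subset, so there are no further candidate keys.

{B, H}; {F, H}; {G, H}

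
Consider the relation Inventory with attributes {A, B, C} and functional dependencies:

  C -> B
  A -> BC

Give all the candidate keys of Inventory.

{A}

Attribute A never appears on the right-hand side of any dependency, so A must belong to every candidate key.
{A}⁺ = {A, B, C}, which is all of the schema, so {A} is the only candidate key.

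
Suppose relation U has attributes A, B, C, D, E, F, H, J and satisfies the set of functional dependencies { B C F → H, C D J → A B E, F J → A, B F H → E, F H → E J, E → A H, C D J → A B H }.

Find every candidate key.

Attributes C, D, F never appear on any right-hand side, so every candidate key must contain {C, D, F}.
{C, D, F}⁺ = {C, D, F}, which is not all of the schema, so we must add further attributes.
{B, C, D, F}⁺: BCF→H adds H; BFH→E adds E; FH→EJ adds J; E→AH adds A → {A, B, C, D, E, F, H, J}.
{C, D, E, F}⁺: E→AH adds A, H; FH→EJ adds J; CDJ→ABH adds B → {A, B, C, D, E, F, H, J}.
{C, D, F, H}⁺: FH→EJ adds E, J; E→AH adds A; CDJ→ABH adds B → {A, B, C, D, E, F, H, J}.
{C, D, F, J}⁺: CDJ→ABE adds A, B, E; E→AH adds H → {A, B, C, D, E, F, H, J}.

{B, C, D, F}; {C, D, E, F}; {C, D, F, H}; {C, D, F, J}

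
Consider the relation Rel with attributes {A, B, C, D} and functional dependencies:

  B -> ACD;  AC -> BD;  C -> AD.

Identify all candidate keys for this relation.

(B), (C)

{B}⁺: B→ACD adds A, C, D → {A, B, C, D}.
{C}⁺: C→AD adds A, D; AC→BD adds B → {A, B, C, D}.
Any other superkey contains one of these as a subset, so there are no further candidate keys.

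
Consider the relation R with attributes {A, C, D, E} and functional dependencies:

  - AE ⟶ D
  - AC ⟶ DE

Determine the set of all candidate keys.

Attributes A, C never appear on any right-hand side, so every candidate key must contain {A, C}.
{A, C}⁺ = {A, C, D, E}, which is all of the schema, so {A, C} is the only candidate key.

{A, C}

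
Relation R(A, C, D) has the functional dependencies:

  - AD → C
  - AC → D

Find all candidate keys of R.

AC, AD

Attribute A never appears on the right-hand side of any dependency, so A must belong to every candidate key.
{A}⁺ = {A}, which is not all of the schema, so we must add further attributes.
{A, C}⁺: AC→D adds D → {A, C, D}.
{A, D}⁺: AD→C adds C → {A, C, D}.
Any other superkey contains one of these as a subset, so there are no further candidate keys.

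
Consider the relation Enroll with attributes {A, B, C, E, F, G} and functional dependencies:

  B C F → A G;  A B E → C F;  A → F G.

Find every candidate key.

Attributes B, E never appear on any right-hand side, so every candidate key must contain {B, E}.
{B, E}⁺ = {B, E}, which is not all of the schema, so we must add further attributes.
{A, B, E}⁺: ABE→CF adds C, F; A→FG adds G → {A, B, C, E, F, G}.
{B, C, E, F}⁺: BCF→AG adds A, G → {A, B, C, E, F, G}.

{A, B, E}, {B, C, E, F}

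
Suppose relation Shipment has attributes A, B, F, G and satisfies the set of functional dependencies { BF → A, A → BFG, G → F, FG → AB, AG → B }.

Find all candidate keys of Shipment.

{A}, {G}, {B, F}

{A}⁺: A→BFG adds B, F, G → {A, B, F, G}.
{G}⁺: G→F adds F; FG→AB adds A, B → {A, B, F, G}.
{B, F}⁺: BF→A adds A; A→BFG adds G → {A, B, F, G}.
Any other superkey contains one of these as a subset, so there are no further candidate keys.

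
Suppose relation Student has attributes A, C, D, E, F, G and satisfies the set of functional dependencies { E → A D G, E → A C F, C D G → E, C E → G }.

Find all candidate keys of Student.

{E}⁺: E→ADG adds A, D, G; E→ACF adds C, F → {A, C, D, E, F, G}.
{C, D, G}⁺: CDG→E adds E; E→ADG adds A; E→ACF adds F → {A, C, D, E, F, G}.
Any other superkey contains one of these as a subset, so there are no further candidate keys.

{E}; {C, D, G}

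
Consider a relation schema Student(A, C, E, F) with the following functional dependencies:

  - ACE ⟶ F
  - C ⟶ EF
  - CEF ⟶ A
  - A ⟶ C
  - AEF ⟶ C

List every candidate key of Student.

{A}⁺: A→C adds C; C→EF adds E, F → {A, C, E, F}.
{C}⁺: C→EF adds E, F; CEF→A adds A → {A, C, E, F}.
Any other superkey contains one of these as a subset, so there are no further candidate keys.

A, C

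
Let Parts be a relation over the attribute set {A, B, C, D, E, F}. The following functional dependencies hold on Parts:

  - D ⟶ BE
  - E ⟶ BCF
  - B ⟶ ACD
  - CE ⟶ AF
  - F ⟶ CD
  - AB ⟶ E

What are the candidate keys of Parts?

{B}⁺: B→ACD adds A, C, D; AB→E adds E; E→BCF adds F → {A, B, C, D, E, F}.
{D}⁺: D→BE adds B, E; E→BCF adds C, F; B→ACD adds A → {A, B, C, D, E, F}.
{E}⁺: E→BCF adds B, C, F; B→ACD adds A, D → {A, B, C, D, E, F}.
{F}⁺: F→CD adds C, D; D→BE adds B, E; B→ACD adds A → {A, B, C, D, E, F}.
Any other superkey contains one of these as a subset, so there are no further candidate keys.

B; D; E; F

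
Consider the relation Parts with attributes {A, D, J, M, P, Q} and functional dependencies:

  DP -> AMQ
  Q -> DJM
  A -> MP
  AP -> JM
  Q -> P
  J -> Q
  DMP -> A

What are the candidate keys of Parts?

{A}; {J}; {Q}; {D, P}

{A}⁺: A→MP adds M, P; AP→JM adds J; J→Q adds Q; Q→DJM adds D → {A, D, J, M, P, Q}.
{J}⁺: J→Q adds Q; Q→DJM adds D, M; Q→P adds P; DMP→A adds A → {A, D, J, M, P, Q}.
{Q}⁺: Q→DJM adds D, J, M; Q→P adds P; DMP→A adds A → {A, D, J, M, P, Q}.
{D, P}⁺: DP→AMQ adds A, M, Q; Q→DJM adds J → {A, D, J, M, P, Q}. Minimal: {P}⁺ = {P}; {D}⁺ = {D} — none reach the full schema.
Any other superkey contains one of these as a subset, so there are no further candidate keys.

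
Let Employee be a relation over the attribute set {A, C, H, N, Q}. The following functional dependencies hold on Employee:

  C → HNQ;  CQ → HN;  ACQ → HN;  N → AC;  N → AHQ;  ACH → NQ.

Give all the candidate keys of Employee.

C; N

{C}⁺: C→HNQ adds H, N, Q; N→AC adds A → {A, C, H, N, Q}.
{N}⁺: N→AC adds A, C; N→AHQ adds H, Q → {A, C, H, N, Q}.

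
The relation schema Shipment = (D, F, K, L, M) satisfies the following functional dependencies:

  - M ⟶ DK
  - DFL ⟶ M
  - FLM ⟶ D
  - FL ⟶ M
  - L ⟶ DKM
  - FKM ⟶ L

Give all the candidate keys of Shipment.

Attribute F never appears on the right-hand side of any dependency, so F must belong to every candidate key.
{F}⁺ = {F}, which is not all of the schema, so we must add further attributes.
{F, L}⁺: FL→M adds M; L→DKM adds D, K → {D, F, K, L, M}.
{F, M}⁺: M→DK adds D, K; FKM→L adds L → {D, F, K, L, M}.

{F, L}, {F, M}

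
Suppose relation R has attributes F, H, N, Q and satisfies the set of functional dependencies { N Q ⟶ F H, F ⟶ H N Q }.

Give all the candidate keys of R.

F; NQ

{F}⁺: F→HNQ adds H, N, Q → {F, H, N, Q}.
{N, Q}⁺: NQ→FH adds F, H → {F, H, N, Q}.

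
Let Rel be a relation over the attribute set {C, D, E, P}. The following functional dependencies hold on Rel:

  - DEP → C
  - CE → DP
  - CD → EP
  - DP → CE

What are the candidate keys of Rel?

{C, D}⁺: CD→EP adds E, P → {C, D, E, P}.
{C, E}⁺: CE→DP adds D, P → {C, D, E, P}.
{D, P}⁺: DP→CE adds C, E → {C, D, E, P}.
Any other superkey contains one of these as a subset, so there are no further candidate keys.

{C, D}, {C, E}, {D, P}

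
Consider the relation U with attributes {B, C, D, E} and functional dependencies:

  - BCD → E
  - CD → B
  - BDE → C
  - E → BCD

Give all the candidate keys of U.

{E}, {C, D}

{E}⁺: E→BCD adds B, C, D → {B, C, D, E}.
{C, D}⁺: CD→B adds B; BCD→E adds E → {B, C, D, E}. Minimal: {D}⁺ = {D}; {C}⁺ = {C} — none reach the full schema.
Any other superkey contains one of these as a subset, so there are no further candidate keys.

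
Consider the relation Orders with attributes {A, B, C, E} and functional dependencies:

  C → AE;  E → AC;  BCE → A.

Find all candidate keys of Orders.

{B, C}⁺: C→AE adds A, E → {A, B, C, E}.
{B, E}⁺: E→AC adds A, C → {A, B, C, E}.

{B, C}, {B, E}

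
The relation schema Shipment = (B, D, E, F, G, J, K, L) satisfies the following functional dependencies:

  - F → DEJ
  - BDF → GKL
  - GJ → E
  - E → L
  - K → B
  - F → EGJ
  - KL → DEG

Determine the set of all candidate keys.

{B, F}, {F, K}

{B, F}⁺: F→DEJ adds D, E, J; BDF→GKL adds G, K, L → {B, D, E, F, G, J, K, L}.
{F, K}⁺: F→DEJ adds D, E, J; E→L adds L; K→B adds B; F→EGJ adds G → {B, D, E, F, G, J, K, L}.
Any other superkey contains one of these as a subset, so there are no further candidate keys.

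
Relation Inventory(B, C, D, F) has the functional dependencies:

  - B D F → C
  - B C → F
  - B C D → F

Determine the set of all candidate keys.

BCD, BDF

Attributes B, D never appear on any right-hand side, so every candidate key must contain {B, D}.
{B, D}⁺ = {B, D}, which is not all of the schema, so we must add further attributes.
{B, C, D}⁺: BC→F adds F → {B, C, D, F}.
{B, D, F}⁺: BDF→C adds C → {B, C, D, F}.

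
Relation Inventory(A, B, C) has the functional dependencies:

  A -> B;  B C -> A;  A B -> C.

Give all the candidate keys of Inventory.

{A}⁺: A→B adds B; AB→C adds C → {A, B, C}.
{B, C}⁺: BC→A adds A → {A, B, C}. Minimal: {C}⁺ = {C}; {B}⁺ = {B} — none reach the full schema.
Any other superkey contains one of these as a subset, so there are no further candidate keys.

(A), (B, C)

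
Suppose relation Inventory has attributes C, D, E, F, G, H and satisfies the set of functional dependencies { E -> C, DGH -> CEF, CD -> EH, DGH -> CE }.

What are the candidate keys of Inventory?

(C, D, G), (D, E, G), (D, G, H)

Attributes D, G never appear on any right-hand side, so every candidate key must contain {D, G}.
{D, G}⁺ = {D, G}, which is not all of the schema, so we must add further attributes.
{C, D, G}⁺: CD→EH adds E, H; DGH→CEF adds F → {C, D, E, F, G, H}. Minimal: {D, G}⁺ = {D, G}; {C, G}⁺ = {C, G}; {C, D}⁺ = {C, D, E, H} — none reach the full schema.
{D, E, G}⁺: E→C adds C; CD→EH adds H; DGH→CEF adds F → {C, D, E, F, G, H}. Minimal: {E, G}⁺ = {C, E, G}; {D, G}⁺ = {D, G}; {D, E}⁺ = {C, D, E, H} — none reach the full schema.
{D, G, H}⁺: DGH→CEF adds C, E, F → {C, D, E, F, G, H}. Minimal: {G, H}⁺ = {G, H}; {D, H}⁺ = {D, H}; {D, G}⁺ = {D, G} — none reach the full schema.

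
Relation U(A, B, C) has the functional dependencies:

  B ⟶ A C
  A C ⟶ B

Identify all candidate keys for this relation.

{B}⁺: B→AC adds A, C → {A, B, C}.
{A, C}⁺: AC→B adds B → {A, B, C}.

B; AC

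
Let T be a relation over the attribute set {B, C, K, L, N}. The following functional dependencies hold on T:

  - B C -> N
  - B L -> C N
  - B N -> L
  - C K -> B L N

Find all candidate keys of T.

{C, K}, {B, K, L}, {B, K, N}

Attribute K never appears on the right-hand side of any dependency, so K must belong to every candidate key.
{K}⁺ = {K}, which is not all of the schema, so we must add further attributes.
{C, K}⁺: CK→BLN adds B, L, N → {B, C, K, L, N}. Minimal: {K}⁺ = {K}; {C}⁺ = {C} — none reach the full schema.
{B, K, L}⁺: BL→CN adds C, N → {B, C, K, L, N}. Minimal: {K, L}⁺ = {K, L}; {B, L}⁺ = {B, C, L, N}; {B, K}⁺ = {B, K} — none reach the full schema.
{B, K, N}⁺: BN→L adds L; BL→CN adds C → {B, C, K, L, N}. Minimal: {K, N}⁺ = {K, N}; {B, N}⁺ = {B, C, L, N}; {B, K}⁺ = {B, K} — none reach the full schema.
Any other superkey contains one of these as a subset, so there are no further candidate keys.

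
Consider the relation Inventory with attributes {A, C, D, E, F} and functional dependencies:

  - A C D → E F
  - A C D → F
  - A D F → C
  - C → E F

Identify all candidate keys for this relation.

(A, C, D); (A, D, F)

Attributes A, D never appear on any right-hand side, so every candidate key must contain {A, D}.
{A, D}⁺ = {A, D}, which is not all of the schema, so we must add further attributes.
{A, C, D}⁺: ACD→EF adds E, F → {A, C, D, E, F}. Minimal: {C, D}⁺ = {C, D, E, F}; {A, D}⁺ = {A, D}; {A, C}⁺ = {A, C, E, F} — none reach the full schema.
{A, D, F}⁺: ADF→C adds C; C→EF adds E → {A, C, D, E, F}. Minimal: {D, F}⁺ = {D, F}; {A, F}⁺ = {A, F}; {A, D}⁺ = {A, D} — none reach the full schema.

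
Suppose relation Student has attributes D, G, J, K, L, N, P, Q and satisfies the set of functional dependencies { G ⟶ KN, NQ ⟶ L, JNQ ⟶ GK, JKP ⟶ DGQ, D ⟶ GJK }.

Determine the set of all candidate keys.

{D, P}⁺: D→GJK adds G, J, K; G→KN adds N; JKP→DGQ adds Q; NQ→L adds L → {D, G, J, K, L, N, P, Q}.
{G, J, P}⁺: G→KN adds K, N; JKP→DGQ adds D, Q; NQ→L adds L → {D, G, J, K, L, N, P, Q}.
{J, K, P}⁺: JKP→DGQ adds D, G, Q; G→KN adds N; NQ→L adds L → {D, G, J, K, L, N, P, Q}.
{J, N, P, Q}⁺: NQ→L adds L; JNQ→GK adds G, K; JKP→DGQ adds D → {D, G, J, K, L, N, P, Q}.

(D, P), (G, J, P), (J, K, P), (J, N, P, Q)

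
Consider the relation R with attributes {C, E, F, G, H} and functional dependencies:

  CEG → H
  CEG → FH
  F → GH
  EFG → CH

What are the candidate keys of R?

Attribute E never appears on the right-hand side of any dependency, so E must belong to every candidate key.
{E}⁺ = {E}, which is not all of the schema, so we must add further attributes.
{E, F}⁺: F→GH adds G, H; EFG→CH adds C → {C, E, F, G, H}.
{C, E, G}⁺: CEG→H adds H; CEG→FH adds F → {C, E, F, G, H}.

EF; CEG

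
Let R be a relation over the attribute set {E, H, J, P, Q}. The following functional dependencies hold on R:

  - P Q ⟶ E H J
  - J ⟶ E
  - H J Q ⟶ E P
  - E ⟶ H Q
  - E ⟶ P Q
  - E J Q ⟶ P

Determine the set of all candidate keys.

E, J, PQ

{E}⁺: E→HQ adds H, Q; E→PQ adds P; PQ→EHJ adds J → {E, H, J, P, Q}.
{J}⁺: J→E adds E; E→HQ adds H, Q; E→PQ adds P → {E, H, J, P, Q}.
{P, Q}⁺: PQ→EHJ adds E, H, J → {E, H, J, P, Q}. Minimal: {Q}⁺ = {Q}; {P}⁺ = {P} — none reach the full schema.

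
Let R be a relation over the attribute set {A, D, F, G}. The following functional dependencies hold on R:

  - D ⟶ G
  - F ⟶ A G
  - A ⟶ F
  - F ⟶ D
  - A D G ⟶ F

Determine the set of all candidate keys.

{A}, {F}

{A}⁺: A→F adds F; F→D adds D; D→G adds G → {A, D, F, G}.
{F}⁺: F→AG adds A, G; F→D adds D → {A, D, F, G}.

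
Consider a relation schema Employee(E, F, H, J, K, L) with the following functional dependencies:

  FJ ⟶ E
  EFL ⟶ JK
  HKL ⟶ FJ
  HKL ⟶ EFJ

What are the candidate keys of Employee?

Attributes H, L never appear on any right-hand side, so every candidate key must contain {H, L}.
{H, L}⁺ = {H, L}, which is not all of the schema, so we must add further attributes.
{H, K, L}⁺: HKL→FJ adds F, J; HKL→EFJ adds E → {E, F, H, J, K, L}. Minimal: {K, L}⁺ = {K, L}; {H, L}⁺ = {H, L}; {H, K}⁺ = {H, K} — none reach the full schema.
{E, F, H, L}⁺: EFL→JK adds J, K → {E, F, H, J, K, L}. Minimal: {F, H, L}⁺ = {F, H, L}; {E, H, L}⁺ = {E, H, L}; {E, F, L}⁺ = {E, F, J, K, L}; … — none reach the full schema.
{F, H, J, L}⁺: FJ→E adds E; EFL→JK adds K → {E, F, H, J, K, L}. Minimal: {H, J, L}⁺ = {H, J, L}; {F, J, L}⁺ = {E, F, J, K, L}; {F, H, L}⁺ = {F, H, L}; … — none reach the full schema.

HKL; EFHL; FHJL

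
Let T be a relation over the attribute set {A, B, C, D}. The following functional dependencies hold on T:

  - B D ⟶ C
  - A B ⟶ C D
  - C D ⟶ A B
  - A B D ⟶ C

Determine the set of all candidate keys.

{A, B}⁺: AB→CD adds C, D → {A, B, C, D}.
{B, D}⁺: BD→C adds C; CD→AB adds A → {A, B, C, D}.
{C, D}⁺: CD→AB adds A, B → {A, B, C, D}.

(A, B), (B, D), (C, D)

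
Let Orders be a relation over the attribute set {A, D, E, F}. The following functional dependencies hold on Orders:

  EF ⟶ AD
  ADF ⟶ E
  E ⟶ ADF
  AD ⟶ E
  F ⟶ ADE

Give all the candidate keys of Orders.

{E}⁺: E→ADF adds A, D, F → {A, D, E, F}.
{F}⁺: F→ADE adds A, D, E → {A, D, E, F}.
{A, D}⁺: AD→E adds E; E→ADF adds F → {A, D, E, F}. Minimal: {D}⁺ = {D}; {A}⁺ = {A} — none reach the full schema.
Any other superkey contains one of these as a subset, so there are no further candidate keys.

(E), (F), (A, D)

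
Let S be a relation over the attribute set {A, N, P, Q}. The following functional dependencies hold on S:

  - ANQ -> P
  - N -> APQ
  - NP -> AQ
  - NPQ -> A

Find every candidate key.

Attribute N never appears on the right-hand side of any dependency, so N must belong to every candidate key.
{N}⁺ = {A, N, P, Q}, which is all of the schema, so {N} is the only candidate key.

(N)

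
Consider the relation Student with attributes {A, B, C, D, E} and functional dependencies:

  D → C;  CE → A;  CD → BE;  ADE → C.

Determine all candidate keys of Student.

Attribute D never appears on the right-hand side of any dependency, so D must belong to every candidate key.
{D}⁺ = {A, B, C, D, E}, which is all of the schema, so {D} is the only candidate key.

D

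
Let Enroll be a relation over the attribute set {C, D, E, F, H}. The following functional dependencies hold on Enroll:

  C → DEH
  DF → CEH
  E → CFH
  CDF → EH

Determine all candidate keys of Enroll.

{C}, {E}, {D, F}

{C}⁺: C→DEH adds D, E, H; E→CFH adds F → {C, D, E, F, H}.
{E}⁺: E→CFH adds C, F, H; C→DEH adds D → {C, D, E, F, H}.
{D, F}⁺: DF→CEH adds C, E, H → {C, D, E, F, H}. Minimal: {F}⁺ = {F}; {D}⁺ = {D} — none reach the full schema.
Any other superkey contains one of these as a subset, so there are no further candidate keys.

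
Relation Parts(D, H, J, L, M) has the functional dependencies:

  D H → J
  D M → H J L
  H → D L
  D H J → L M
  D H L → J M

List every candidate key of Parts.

(H), (D, M)

{H}⁺: H→DL adds D, L; DHL→JM adds J, M → {D, H, J, L, M}.
{D, M}⁺: DM→HJL adds H, J, L → {D, H, J, L, M}. Minimal: {M}⁺ = {M}; {D}⁺ = {D} — none reach the full schema.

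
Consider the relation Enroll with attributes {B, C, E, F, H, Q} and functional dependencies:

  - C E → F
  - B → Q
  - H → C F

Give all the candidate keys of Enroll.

{B, E, H}

{B, E, H}⁺: B→Q adds Q; H→CF adds C, F → {B, C, E, F, H, Q}. Minimal: {E, H}⁺ = {C, E, F, H}; {B, H}⁺ = {B, C, F, H, Q}; {B, E}⁺ = {B, E, Q} — none reach the full schema.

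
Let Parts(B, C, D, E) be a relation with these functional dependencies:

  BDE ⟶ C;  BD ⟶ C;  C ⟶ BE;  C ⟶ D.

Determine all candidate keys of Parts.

{C}, {B, D}

{C}⁺: C→BE adds B, E; C→D adds D → {B, C, D, E}.
{B, D}⁺: BD→C adds C; C→BE adds E → {B, C, D, E}.
Any other superkey contains one of these as a subset, so there are no further candidate keys.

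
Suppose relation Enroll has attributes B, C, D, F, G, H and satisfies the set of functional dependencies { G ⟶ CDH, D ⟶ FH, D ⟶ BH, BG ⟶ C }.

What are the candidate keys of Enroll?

(G)

Attribute G never appears on the right-hand side of any dependency, so G must belong to every candidate key.
{G}⁺ = {B, C, D, F, G, H}, which is all of the schema, so {G} is the only candidate key.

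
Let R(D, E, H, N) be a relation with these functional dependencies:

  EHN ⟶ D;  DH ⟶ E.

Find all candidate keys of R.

Attributes H, N never appear on any right-hand side, so every candidate key must contain {H, N}.
{H, N}⁺ = {H, N}, which is not all of the schema, so we must add further attributes.
{D, H, N}⁺: DH→E adds E → {D, E, H, N}.
{E, H, N}⁺: EHN→D adds D → {D, E, H, N}.

{D, H, N}, {E, H, N}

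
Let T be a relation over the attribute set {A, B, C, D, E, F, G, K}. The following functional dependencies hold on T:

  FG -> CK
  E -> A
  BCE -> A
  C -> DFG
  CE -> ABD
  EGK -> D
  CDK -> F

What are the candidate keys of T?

{C, E}, {E, F, G}

Attribute E never appears on the right-hand side of any dependency, so E must belong to every candidate key.
{E}⁺ = {A, E}, which is not all of the schema, so we must add further attributes.
{C, E}⁺: E→A adds A; C→DFG adds D, F, G; CE→ABD adds B; FG→CK adds K → {A, B, C, D, E, F, G, K}. Minimal: {E}⁺ = {A, E}; {C}⁺ = {C, D, F, G, K} — none reach the full schema.
{E, F, G}⁺: FG→CK adds C, K; E→A adds A; C→DFG adds D; CE→ABD adds B → {A, B, C, D, E, F, G, K}. Minimal: {F, G}⁺ = {C, D, F, G, K}; {E, G}⁺ = {A, E, G}; {E, F}⁺ = {A, E, F} — none reach the full schema.
Any other superkey contains one of these as a subset, so there are no further candidate keys.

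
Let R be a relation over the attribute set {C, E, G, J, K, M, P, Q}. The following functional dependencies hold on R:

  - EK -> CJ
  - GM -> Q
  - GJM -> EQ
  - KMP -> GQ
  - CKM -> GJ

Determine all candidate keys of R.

Attributes K, M, P never appear on any right-hand side, so every candidate key must contain {K, M, P}.
{K, M, P}⁺ = {G, K, M, P, Q}, which is not all of the schema, so we must add further attributes.
{C, K, M, P}⁺: KMP→GQ adds G, Q; CKM→GJ adds J; GJM→EQ adds E → {C, E, G, J, K, M, P, Q}. Minimal: {K, M, P}⁺ = {G, K, M, P, Q}; {C, M, P}⁺ = {C, M, P}; {C, K, P}⁺ = {C, K, P}; … — none reach the full schema.
{E, K, M, P}⁺: EK→CJ adds C, J; KMP→GQ adds G, Q → {C, E, G, J, K, M, P, Q}. Minimal: {K, M, P}⁺ = {G, K, M, P, Q}; {E, M, P}⁺ = {E, M, P}; {E, K, P}⁺ = {C, E, J, K, P}; … — none reach the full schema.
{J, K, M, P}⁺: KMP→GQ adds G, Q; GJM→EQ adds E; EK→CJ adds C → {C, E, G, J, K, M, P, Q}. Minimal: {K, M, P}⁺ = {G, K, M, P, Q}; {J, M, P}⁺ = {J, M, P}; {J, K, P}⁺ = {J, K, P}; … — none reach the full schema.
Any other superkey contains one of these as a subset, so there are no further candidate keys.

{C, K, M, P}; {E, K, M, P}; {J, K, M, P}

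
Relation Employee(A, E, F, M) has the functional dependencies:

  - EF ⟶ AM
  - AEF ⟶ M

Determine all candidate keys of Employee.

{E, F}

Attributes E, F never appear on any right-hand side, so every candidate key must contain {E, F}.
{E, F}⁺ = {A, E, F, M}, which is all of the schema, so {E, F} is the only candidate key.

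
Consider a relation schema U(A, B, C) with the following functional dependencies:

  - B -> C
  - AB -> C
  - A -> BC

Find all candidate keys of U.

{A}

Attribute A never appears on the right-hand side of any dependency, so A must belong to every candidate key.
{A}⁺ = {A, B, C}, which is all of the schema, so {A} is the only candidate key.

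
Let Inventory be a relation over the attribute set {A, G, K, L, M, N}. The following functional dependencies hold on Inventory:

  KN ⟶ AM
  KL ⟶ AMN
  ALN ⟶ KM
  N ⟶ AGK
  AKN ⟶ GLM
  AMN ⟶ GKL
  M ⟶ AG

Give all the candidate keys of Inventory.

{N}⁺: N→AGK adds A, G, K; AKN→GLM adds L, M → {A, G, K, L, M, N}.
{K, L}⁺: KL→AMN adds A, M, N; N→AGK adds G → {A, G, K, L, M, N}. Minimal: {L}⁺ = {L}; {K}⁺ = {K} — none reach the full schema.

(N); (K, L)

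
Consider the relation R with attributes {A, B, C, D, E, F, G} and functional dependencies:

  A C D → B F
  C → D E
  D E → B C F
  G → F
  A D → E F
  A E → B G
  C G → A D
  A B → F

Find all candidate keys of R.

{A, C}⁺: C→DE adds D, E; DE→BCF adds B, F; AE→BG adds G → {A, B, C, D, E, F, G}. Minimal: {C}⁺ = {B, C, D, E, F}; {A}⁺ = {A} — none reach the full schema.
{A, D}⁺: AD→EF adds E, F; AE→BG adds B, G; DE→BCF adds C → {A, B, C, D, E, F, G}. Minimal: {D}⁺ = {D}; {A}⁺ = {A} — none reach the full schema.
{C, G}⁺: C→DE adds D, E; DE→BCF adds B, F; CG→AD adds A → {A, B, C, D, E, F, G}. Minimal: {G}⁺ = {F, G}; {C}⁺ = {B, C, D, E, F} — none reach the full schema.
{D, E, G}⁺: DE→BCF adds B, C, F; CG→AD adds A → {A, B, C, D, E, F, G}. Minimal: {E, G}⁺ = {E, F, G}; {D, G}⁺ = {D, F, G}; {D, E}⁺ = {B, C, D, E, F} — none reach the full schema.
Any other superkey contains one of these as a subset, so there are no further candidate keys.

AC, AD, CG, DEG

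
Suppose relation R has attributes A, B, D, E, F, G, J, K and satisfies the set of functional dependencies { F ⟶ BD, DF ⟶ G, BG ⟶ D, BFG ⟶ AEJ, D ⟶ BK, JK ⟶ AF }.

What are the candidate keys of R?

{F}, {D, J}, {J, K}, {B, G, J}

{F}⁺: F→BD adds B, D; DF→G adds G; BFG→AEJ adds A, E, J; D→BK adds K → {A, B, D, E, F, G, J, K}.
{D, J}⁺: D→BK adds B, K; JK→AF adds A, F; DF→G adds G; BFG→AEJ adds E → {A, B, D, E, F, G, J, K}.
{J, K}⁺: JK→AF adds A, F; F→BD adds B, D; DF→G adds G; BFG→AEJ adds E → {A, B, D, E, F, G, J, K}.
{B, G, J}⁺: BG→D adds D; D→BK adds K; JK→AF adds A, F; BFG→AEJ adds E → {A, B, D, E, F, G, J, K}.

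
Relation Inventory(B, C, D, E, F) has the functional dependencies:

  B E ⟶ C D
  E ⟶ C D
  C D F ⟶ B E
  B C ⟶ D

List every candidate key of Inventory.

Attribute F never appears on the right-hand side of any dependency, so F must belong to every candidate key.
{F}⁺ = {F}, which is not all of the schema, so we must add further attributes.
{E, F}⁺: E→CD adds C, D; CDF→BE adds B → {B, C, D, E, F}. Minimal: {F}⁺ = {F}; {E}⁺ = {C, D, E} — none reach the full schema.
{B, C, F}⁺: BC→D adds D; CDF→BE adds E → {B, C, D, E, F}. Minimal: {C, F}⁺ = {C, F}; {B, F}⁺ = {B, F}; {B, C}⁺ = {B, C, D} — none reach the full schema.
{C, D, F}⁺: CDF→BE adds B, E → {B, C, D, E, F}. Minimal: {D, F}⁺ = {D, F}; {C, F}⁺ = {C, F}; {C, D}⁺ = {C, D} — none reach the full schema.

EF; BCF; CDF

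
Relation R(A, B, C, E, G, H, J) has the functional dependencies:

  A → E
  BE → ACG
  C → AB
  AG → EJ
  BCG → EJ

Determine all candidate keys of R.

(C, H), (A, B, H), (B, E, H)

Attribute H never appears on the right-hand side of any dependency, so H must belong to every candidate key.
{H}⁺ = {H}, which is not all of the schema, so we must add further attributes.
{C, H}⁺: C→AB adds A, B; A→E adds E; BE→ACG adds G; AG→EJ adds J → {A, B, C, E, G, H, J}. Minimal: {H}⁺ = {H}; {C}⁺ = {A, B, C, E, G, J} — none reach the full schema.
{A, B, H}⁺: A→E adds E; BE→ACG adds C, G; AG→EJ adds J → {A, B, C, E, G, H, J}. Minimal: {B, H}⁺ = {B, H}; {A, H}⁺ = {A, E, H}; {A, B}⁺ = {A, B, C, E, G, J} — none reach the full schema.
{B, E, H}⁺: BE→ACG adds A, C, G; AG→EJ adds J → {A, B, C, E, G, H, J}. Minimal: {E, H}⁺ = {E, H}; {B, H}⁺ = {B, H}; {B, E}⁺ = {A, B, C, E, G, J} — none reach the full schema.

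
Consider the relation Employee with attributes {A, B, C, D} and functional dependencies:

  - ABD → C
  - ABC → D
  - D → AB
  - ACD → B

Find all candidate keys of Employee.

{D}, {A, B, C}

{D}⁺: D→AB adds A, B; ABD→C adds C → {A, B, C, D}.
{A, B, C}⁺: ABC→D adds D → {A, B, C, D}. Minimal: {B, C}⁺ = {B, C}; {A, C}⁺ = {A, C}; {A, B}⁺ = {A, B} — none reach the full schema.
Any other superkey contains one of these as a subset, so there are no further candidate keys.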